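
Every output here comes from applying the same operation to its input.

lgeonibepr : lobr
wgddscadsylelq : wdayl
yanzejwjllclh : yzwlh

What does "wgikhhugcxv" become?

The rule is to keep one character in every 3, starting at position 1 (positions 1st, 4th, 7th, ...).
Doing the same to "wgikhhugcxv": "wkux".

wkux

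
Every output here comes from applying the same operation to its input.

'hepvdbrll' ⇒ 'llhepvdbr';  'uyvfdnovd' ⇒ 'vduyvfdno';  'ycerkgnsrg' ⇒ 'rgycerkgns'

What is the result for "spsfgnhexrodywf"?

wfspsfgnhexrody

What's happening: move the last 2 characters to the front (rotate right by 2).
So "spsfgnhexrodywf" becomes "wfspsfgnhexrody".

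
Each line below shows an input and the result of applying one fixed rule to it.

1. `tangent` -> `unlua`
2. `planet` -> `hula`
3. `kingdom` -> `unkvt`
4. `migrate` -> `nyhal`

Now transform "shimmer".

pttly

Rule — delete the first 2 characters, then shift every letter 7 places forward in the alphabet (wrapping around).
Working it through for "shimmer": intermediate "immer", final "pttly".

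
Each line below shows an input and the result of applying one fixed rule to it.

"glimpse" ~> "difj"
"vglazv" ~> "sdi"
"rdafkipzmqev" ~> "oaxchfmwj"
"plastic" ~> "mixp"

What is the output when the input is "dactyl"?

The pattern: delete the last 3 characters, then shift every letter 3 places backward in the alphabet (wrapping around).
Applying both steps to "dactyl": "dac", then "axz".

axz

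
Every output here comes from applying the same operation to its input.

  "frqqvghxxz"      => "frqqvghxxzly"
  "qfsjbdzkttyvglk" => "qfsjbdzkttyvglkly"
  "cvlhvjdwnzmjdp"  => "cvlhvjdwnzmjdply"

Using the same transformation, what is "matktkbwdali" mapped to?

matktkbwdalily

Rule — append "ly".
So "matktkbwdali" becomes "matktkbwdalily".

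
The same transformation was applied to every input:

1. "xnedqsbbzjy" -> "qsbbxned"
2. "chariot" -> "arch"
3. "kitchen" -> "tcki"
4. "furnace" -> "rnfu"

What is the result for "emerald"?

erem

The transformation: delete the last 3 characters, then swap the front and back halves of the string.
Applying that to "emerald" gives "erem".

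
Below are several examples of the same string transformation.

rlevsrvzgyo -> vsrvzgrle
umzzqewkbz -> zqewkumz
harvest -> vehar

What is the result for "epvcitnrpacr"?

citnrpaepv

Rule — delete the last 2 characters, then move the first 3 characters to the end (rotate left by 3).
Applying both steps to "epvcitnrpacr": "epvcitnrpa", then "citnrpaepv".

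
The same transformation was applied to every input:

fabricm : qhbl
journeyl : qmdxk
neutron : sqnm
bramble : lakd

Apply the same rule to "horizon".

hynm

The pattern: shift every letter 1 place backward in the alphabet (wrapping around), then delete the first 3 characters.
Applying both steps to "horizon": "gnqhynm", then "hynm".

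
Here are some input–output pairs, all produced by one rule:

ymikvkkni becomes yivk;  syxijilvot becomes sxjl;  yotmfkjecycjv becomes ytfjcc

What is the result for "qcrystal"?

qrs

The pattern: keep every other character starting from the first (positions 1st, 3rd, 5th, ...), then delete the last character.
Starting from "qcrystal": after the first operation, "qrsa"; after the second, "qrs".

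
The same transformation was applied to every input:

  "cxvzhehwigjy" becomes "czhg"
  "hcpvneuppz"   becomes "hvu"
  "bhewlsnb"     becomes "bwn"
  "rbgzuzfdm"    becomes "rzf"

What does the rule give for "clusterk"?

The transformation: delete the last character, then keep one character in every 3, starting at position 1 (positions 1st, 4th, 7th, ...).
On "clusterk": the first step gives "cluster", and the second then gives "csr".

csr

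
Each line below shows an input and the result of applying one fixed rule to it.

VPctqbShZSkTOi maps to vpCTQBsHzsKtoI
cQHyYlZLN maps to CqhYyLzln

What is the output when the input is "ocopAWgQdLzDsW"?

OCOPawGqDlZdSw

What's happening: flip the case of every letter.
Applying that to "ocopAWgQdLzDsW" gives "OCOPawGqDlZdSw".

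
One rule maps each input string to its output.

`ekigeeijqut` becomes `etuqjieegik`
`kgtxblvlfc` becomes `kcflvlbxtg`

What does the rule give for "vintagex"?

The pattern: move the first character to the end, then reverse the string.
On "vintagex": the first step gives "intagexv", and the second then gives "vxegatni".

vxegatni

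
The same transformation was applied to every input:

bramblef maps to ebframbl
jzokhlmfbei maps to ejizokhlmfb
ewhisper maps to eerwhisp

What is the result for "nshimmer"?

enrshimm

Each output is the input with this applied: swap the first and last characters, then move the last 2 characters to the front (rotate right by 2).
Applying both steps to "nshimmer": "rshimmen", then "enrshimm".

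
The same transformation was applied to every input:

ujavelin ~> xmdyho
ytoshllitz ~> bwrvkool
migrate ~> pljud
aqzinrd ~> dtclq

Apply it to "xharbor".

Rule — delete the last 2 characters, then shift every letter 3 places forward in the alphabet (wrapping around).
For "xharbor", step one produces "xharb"; step two turns that into "akdue".
(Check on "aqzinrd": → "aqzin" → "dtclq" ✓)

akdue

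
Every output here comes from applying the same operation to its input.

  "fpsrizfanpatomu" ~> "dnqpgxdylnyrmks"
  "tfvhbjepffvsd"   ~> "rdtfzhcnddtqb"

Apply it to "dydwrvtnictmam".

bwbuptrlgarkyk

The pattern: shift every letter 2 places backward in the alphabet (wrapping around).
For "dydwrvtnictmam" the result is "bwbuptrlgarkyk".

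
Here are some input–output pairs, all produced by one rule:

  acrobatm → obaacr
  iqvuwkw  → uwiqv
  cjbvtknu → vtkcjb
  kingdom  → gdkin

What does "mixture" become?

In each case the input is transformed by: delete the last 2 characters, then move the first 3 characters to the end (rotate left by 3).
For "mixture", step one produces "mixtu"; step two turns that into "tumix".

tumix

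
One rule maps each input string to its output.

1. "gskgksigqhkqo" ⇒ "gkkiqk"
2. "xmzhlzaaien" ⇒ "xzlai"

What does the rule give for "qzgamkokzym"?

qgmoz

Each output is the input with this applied: swap each adjacent pair of characters (1↔2, 3↔4, ...), then keep every other character starting from the second (positions 2nd, 4th, 6th, ...).
Working it through for "qzgamkokzym": intermediate "zqagkmkoyzm", final "qgmoz".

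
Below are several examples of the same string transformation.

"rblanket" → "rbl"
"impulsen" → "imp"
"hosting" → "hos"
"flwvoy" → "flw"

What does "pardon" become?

Rule — keep only the first 3 characters.
For "pardon" the result is "par".

par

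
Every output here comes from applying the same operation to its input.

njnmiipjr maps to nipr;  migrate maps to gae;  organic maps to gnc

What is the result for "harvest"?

The rule is to keep every other character starting from the first (positions 1st, 3rd, 5th, ...), then delete the first character.
Starting from "harvest": after the first operation, "hret"; after the second, "ret".

ret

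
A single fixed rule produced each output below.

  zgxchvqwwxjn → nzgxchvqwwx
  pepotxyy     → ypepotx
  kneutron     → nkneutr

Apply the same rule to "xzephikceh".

The rule is to move the last character to the front, then delete the last character.
Working it through for "xzephikceh": intermediate "hxzephikce", final "hxzephikc".

hxzephikc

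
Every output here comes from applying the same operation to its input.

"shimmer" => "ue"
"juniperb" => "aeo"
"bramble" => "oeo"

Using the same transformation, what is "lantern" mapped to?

The rule is to shift every letter 13 places forward in the alphabet (wrapping around) — i.e. ROT13, then keep only the vowels.
Starting from "lantern": after the first operation, "ynagrea"; after the second, "aea".

aea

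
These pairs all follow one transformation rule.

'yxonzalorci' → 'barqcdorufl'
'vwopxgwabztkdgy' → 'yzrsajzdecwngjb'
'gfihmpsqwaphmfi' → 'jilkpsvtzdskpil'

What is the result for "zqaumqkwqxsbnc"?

Looking at the pairs, the operation is to shift every letter 3 places forward in the alphabet (wrapping around).
So "zqaumqkwqxsbnc" becomes "ctdxptnztaveqf".

ctdxptnztaveqf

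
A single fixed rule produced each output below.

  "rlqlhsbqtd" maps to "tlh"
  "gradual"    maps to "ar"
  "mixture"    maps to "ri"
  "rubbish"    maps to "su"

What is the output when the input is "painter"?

Looking at the pairs, the operation is to move the last 3 characters to the front (rotate right by 3), then keep one character in every 3, starting at position 2 (positions 2nd, 5th, 8th, ...).
Starting from "painter": after the first operation, "terpain"; after the second, "ea".

ea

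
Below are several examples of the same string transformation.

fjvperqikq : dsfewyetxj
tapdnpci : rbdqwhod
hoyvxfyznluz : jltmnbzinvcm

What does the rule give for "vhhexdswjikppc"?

slrgkxwyddqjvv

The rule is to move the first 3 characters to the end (rotate left by 3), then shift every letter 12 places backward in the alphabet (wrapping around).
"vhhexdswjikppc" → "exdswjikppcvhh" → "slrgkxwyddqjvv".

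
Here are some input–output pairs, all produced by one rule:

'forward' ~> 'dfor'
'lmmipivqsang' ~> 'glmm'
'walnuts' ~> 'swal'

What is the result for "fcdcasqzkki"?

The rule is to move the last character to the front, then keep only the first 4 characters.
Starting from "fcdcasqzkki": after the first operation, "ifcdcasqzkk"; after the second, "ifcd".

ifcd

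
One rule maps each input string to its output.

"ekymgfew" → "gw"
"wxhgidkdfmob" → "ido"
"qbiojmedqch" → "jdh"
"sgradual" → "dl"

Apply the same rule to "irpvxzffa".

xf

In each case the input is transformed by: keep one character in every 3, starting at position 2 (positions 2nd, 5th, 8th, ...), then delete the first character.
"irpvxzffa" → "rxf" → "xf".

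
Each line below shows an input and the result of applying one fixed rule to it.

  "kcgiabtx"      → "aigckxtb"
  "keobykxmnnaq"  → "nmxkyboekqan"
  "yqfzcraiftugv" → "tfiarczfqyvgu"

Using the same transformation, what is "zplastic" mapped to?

salpzcit

Each output is the input with this applied: move the last 3 characters to the front (rotate right by 3), then reverse the string.
Working it through for "zplastic": intermediate "ticzplas", final "salpzcit".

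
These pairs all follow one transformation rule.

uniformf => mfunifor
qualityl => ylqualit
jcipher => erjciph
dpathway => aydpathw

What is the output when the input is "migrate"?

Looking at the pairs, the operation is to move the last 2 characters to the front (rotate right by 2).
On "migrate" that produces "temigra".

temigra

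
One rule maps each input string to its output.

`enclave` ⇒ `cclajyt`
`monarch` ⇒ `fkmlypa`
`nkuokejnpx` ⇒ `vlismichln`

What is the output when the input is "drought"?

The rule is to shift every letter 2 places backward in the alphabet (wrapping around), then move the last character to the front.
On "drought": the first step gives "bpmsefr", and the second then gives "rbpmsef".

rbpmsef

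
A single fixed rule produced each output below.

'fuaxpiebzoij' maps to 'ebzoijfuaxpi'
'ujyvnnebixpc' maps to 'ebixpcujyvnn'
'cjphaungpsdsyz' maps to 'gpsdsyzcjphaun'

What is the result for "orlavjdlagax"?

dlagaxorlavj

The pattern: swap the front and back halves of the string.
For "orlavjdlagax" the result is "dlagaxorlavj".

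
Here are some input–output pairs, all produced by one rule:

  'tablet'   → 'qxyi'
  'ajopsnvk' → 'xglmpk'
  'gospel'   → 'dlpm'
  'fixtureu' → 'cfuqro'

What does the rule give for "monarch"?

jlkxo

Each output is the input with this applied: shift every letter 3 places backward in the alphabet (wrapping around), then delete the last 2 characters.
Applying both steps to "monarch": "jlkxoze", then "jlkxo".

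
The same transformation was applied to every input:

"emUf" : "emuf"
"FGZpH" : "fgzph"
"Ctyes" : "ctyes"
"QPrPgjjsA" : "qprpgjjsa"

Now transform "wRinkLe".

In each case the input is transformed by: convert every letter to lowercase.
"wRinkLe" → "wrinkle".

wrinkle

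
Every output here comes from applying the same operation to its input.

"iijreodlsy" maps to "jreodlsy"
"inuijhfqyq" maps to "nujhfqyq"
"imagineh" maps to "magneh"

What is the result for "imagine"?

magne

The rule is to remove every "i".
On "imagine" that produces "magne".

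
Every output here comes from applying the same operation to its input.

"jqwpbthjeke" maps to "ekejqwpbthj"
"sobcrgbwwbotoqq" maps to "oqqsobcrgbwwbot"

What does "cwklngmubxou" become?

Looking at the pairs, the operation is to move the last 3 characters to the front (rotate right by 3).
Doing the same to "cwklngmubxou": "xoucwklngmub".

xoucwklngmub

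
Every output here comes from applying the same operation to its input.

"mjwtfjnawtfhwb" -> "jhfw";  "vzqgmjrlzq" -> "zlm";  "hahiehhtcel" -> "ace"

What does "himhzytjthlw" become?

ihzt

The transformation: take characters alternately from the front and the back (1st, last, 2nd, 2nd-last, ...), then keep one character in every 3, starting at position 3 (positions 3rd, 6th, 9th, ...).
On "himhzytjthlw": the first step gives "hwilmhhtzjyt", and the second then gives "ihzt".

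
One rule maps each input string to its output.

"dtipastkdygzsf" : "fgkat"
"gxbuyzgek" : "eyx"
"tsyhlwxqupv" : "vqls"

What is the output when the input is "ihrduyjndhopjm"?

monuh

The transformation: keep one character in every 3, starting at position 2 (positions 2nd, 5th, 8th, ...), then reverse the string.
"ihrduyjndhopjm" → "hunom" → "monuh".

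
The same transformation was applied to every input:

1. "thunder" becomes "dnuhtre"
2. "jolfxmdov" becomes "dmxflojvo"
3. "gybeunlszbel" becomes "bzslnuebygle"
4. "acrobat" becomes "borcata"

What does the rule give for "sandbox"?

The rule is to reverse the string, then move the first 2 characters to the end (rotate left by 2).
Starting from "sandbox": after the first operation, "xobdnas"; after the second, "bdnasxo".

bdnasxo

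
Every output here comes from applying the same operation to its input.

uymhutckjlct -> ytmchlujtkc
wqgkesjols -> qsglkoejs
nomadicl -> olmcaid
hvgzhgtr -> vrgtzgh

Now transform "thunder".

The rule is to delete the first character, then take characters alternately from the front and the back (1st, last, 2nd, 2nd-last, ...).
On "thunder": the first step gives "hunder", and the second then gives "hruend".

hruend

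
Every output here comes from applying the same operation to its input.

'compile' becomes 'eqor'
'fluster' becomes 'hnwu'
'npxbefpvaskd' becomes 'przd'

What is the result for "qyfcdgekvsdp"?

In each case the input is transformed by: shift every letter 2 places forward in the alphabet (wrapping around), then keep only the first 4 characters.
"qyfcdgekvsdp" → "sahefigmxufr" → "sahe".

sahe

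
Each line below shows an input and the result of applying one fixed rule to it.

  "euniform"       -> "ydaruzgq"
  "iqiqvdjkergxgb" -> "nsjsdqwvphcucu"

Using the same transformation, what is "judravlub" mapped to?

ngxhmdpgv

What's happening: reverse the string, then shift every letter 12 places forward in the alphabet (wrapping around).
For "judravlub", step one produces "bulvarduj"; step two turns that into "ngxhmdpgv".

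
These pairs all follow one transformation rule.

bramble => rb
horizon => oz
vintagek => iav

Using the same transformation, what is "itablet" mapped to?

tl

Looking at the pairs, the operation is to swap the first and last characters, then keep one character in every 3, starting at position 2 (positions 2nd, 5th, 8th, ...).
"itablet" → "tl".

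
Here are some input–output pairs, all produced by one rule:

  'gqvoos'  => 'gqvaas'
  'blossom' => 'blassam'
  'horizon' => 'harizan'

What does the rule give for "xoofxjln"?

xaafxjln

Each output is the input with this applied: replace every "o" with "a".
Doing the same to "xoofxjln": "xaafxjln".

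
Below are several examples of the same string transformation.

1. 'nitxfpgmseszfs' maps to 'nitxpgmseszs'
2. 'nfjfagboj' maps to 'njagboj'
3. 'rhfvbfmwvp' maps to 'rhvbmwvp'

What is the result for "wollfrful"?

wollrul

Rule — remove every "f".
Applying that to "wollfrful" gives "wollrul".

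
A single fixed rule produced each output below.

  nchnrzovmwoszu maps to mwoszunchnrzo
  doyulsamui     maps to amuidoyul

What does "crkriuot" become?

uotcrkr

In each case the input is transformed by: swap the front and back halves of the string, then delete the first character.
Starting from "crkriuot": after the first operation, "iuotcrkr"; after the second, "uotcrkr".
(Check on "nchnrzovmwoszu": → "vmwoszunchnrzo" → "mwoszunchnrzo" ✓)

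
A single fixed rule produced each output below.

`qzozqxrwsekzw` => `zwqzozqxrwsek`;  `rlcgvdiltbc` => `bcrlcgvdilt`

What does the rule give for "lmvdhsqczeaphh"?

hhlmvdhsqczeap

Rule — move the last 2 characters to the front (rotate right by 2).
So "lmvdhsqczeaphh" becomes "hhlmvdhsqczeap".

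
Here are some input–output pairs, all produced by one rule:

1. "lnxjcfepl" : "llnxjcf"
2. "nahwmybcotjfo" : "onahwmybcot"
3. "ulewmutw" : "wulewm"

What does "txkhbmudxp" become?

Each output is the input with this applied: move the last 3 characters to the front (rotate right by 3), then delete the first 2 characters.
Working it through for "txkhbmudxp": intermediate "dxptxkhbmu", final "ptxkhbmu".

ptxkhbmu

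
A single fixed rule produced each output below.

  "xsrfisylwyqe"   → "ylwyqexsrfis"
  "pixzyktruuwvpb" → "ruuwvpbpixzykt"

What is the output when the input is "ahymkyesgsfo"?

esgsfoahymky

Looking at the pairs, the operation is to swap the front and back halves of the string.
Doing the same to "ahymkyesgsfo": "esgsfoahymky".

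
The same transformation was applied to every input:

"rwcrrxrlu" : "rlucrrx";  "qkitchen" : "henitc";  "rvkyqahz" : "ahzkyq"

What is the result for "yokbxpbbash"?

ashkbxpbb

Each output is the input with this applied: delete the first 2 characters, then move the last 3 characters to the front (rotate right by 3).
For "yokbxpbbash", step one produces "kbxpbbash"; step two turns that into "ashkbxpbb".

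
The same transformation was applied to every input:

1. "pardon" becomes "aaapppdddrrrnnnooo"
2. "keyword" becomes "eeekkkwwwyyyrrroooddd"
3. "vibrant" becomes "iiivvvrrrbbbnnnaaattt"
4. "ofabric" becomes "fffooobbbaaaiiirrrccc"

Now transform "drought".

rrrddduuuooohhhgggttt

Each output is the input with this applied: swap each adjacent pair of characters (1↔2, 3↔4, ...), then repeat every character 3 times.
Working it through for "drought": intermediate "rduohgt", final "rrrddduuuooohhhgggttt".
(Check on "ofabric": → "fobairc" → "fffooobbbaaaiiirrrccc" ✓)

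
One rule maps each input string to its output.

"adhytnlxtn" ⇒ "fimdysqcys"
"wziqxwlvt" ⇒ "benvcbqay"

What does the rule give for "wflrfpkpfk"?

What's happening: shift every letter 5 places forward in the alphabet (wrapping around).
For "wflrfpkpfk" the result is "bkqwkupukp".

bkqwkupukp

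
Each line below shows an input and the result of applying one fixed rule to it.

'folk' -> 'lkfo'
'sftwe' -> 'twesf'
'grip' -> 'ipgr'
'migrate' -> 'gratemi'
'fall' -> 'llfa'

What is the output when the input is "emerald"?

eraldem

The pattern: move the first 2 characters to the end (rotate left by 2).
For "emerald" the result is "eraldem".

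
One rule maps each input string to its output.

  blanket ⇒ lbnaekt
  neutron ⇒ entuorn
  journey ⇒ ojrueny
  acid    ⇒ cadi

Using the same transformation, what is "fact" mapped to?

aftc

The transformation: swap each adjacent pair of characters (1↔2, 3↔4, ...).
Applying that to "fact" gives "aftc".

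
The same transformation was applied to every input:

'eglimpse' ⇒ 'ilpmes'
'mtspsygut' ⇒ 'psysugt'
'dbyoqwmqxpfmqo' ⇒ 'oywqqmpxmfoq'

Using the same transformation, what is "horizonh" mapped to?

irozhn

The pattern: swap each adjacent pair of characters (1↔2, 3↔4, ...), then delete the first 2 characters.
Doing the same to "horizonh": "irozhn".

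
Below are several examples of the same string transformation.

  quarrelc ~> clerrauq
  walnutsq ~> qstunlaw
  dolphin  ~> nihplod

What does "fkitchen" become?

nehctikf

What's happening: reverse the string.
So "fkitchen" becomes "nehctikf".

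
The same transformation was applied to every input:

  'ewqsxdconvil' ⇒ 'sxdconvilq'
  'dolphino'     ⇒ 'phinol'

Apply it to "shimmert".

mmerti

The transformation: delete the first 2 characters, then move the first character to the end.
On "shimmert" that produces "mmerti".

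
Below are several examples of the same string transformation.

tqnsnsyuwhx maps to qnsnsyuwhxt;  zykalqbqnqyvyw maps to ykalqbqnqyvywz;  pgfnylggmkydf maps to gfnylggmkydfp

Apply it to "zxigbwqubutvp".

Rule — move the first character to the end.
Doing the same to "zxigbwqubutvp": "xigbwqubutvpz".

xigbwqubutvpz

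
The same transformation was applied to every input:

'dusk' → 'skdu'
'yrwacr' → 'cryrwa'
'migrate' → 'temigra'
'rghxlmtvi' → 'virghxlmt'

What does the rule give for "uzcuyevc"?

Rule — move the last 2 characters to the front (rotate right by 2).
For "uzcuyevc" the result is "vcuzcuye".

vcuzcuye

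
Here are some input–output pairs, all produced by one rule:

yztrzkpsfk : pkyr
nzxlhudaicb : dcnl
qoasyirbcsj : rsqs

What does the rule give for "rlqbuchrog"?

hgrb

The pattern: keep one character in every 3, starting at position 1 (positions 1st, 4th, 7th, ...), then move the first 2 characters to the end (rotate left by 2).
Starting from "rlqbuchrog": after the first operation, "rbhg"; after the second, "hgrb".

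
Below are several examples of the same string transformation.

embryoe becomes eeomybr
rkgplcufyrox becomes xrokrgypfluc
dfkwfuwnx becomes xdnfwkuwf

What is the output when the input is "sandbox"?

The transformation: reverse the string, then take characters alternately from the front and the back (1st, last, 2nd, 2nd-last, ...).
For "sandbox", step one produces "xobdnas"; step two turns that into "xsoabnd".

xsoabnd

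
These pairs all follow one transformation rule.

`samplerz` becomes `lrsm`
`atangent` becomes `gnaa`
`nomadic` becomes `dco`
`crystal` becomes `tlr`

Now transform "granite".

The transformation: move the first 3 characters to the end (rotate left by 3), then keep every other character starting from the second (positions 2nd, 4th, 6th, ...).
Applying both steps to "granite": "nitegra", then "ier".

ier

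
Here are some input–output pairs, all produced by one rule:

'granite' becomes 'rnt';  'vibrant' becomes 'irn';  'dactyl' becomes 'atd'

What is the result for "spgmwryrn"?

pmrr

What's happening: swap the first and last characters, then keep every other character starting from the second (positions 2nd, 4th, 6th, ...).
On "spgmwryrn" that produces "pmrr".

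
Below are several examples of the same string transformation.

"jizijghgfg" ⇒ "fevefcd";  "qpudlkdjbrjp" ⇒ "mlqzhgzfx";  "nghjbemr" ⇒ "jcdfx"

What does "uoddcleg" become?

In each case the input is transformed by: shift every letter 4 places backward in the alphabet (wrapping around), then delete the last 3 characters.
On "uoddcleg" that produces "qkzzy".

qkzzy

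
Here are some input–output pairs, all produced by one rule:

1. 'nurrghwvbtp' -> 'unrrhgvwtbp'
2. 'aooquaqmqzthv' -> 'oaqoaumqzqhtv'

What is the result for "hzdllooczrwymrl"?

zhldolcorzywrml

What's happening: swap each adjacent pair of characters (1↔2, 3↔4, ...).
"hzdllooczrwymrl" → "zhldolcorzywrml".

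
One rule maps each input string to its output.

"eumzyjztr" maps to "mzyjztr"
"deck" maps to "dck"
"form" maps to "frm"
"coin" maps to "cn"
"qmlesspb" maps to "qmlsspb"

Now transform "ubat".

bt

Each output is the input with this applied: remove every vowel.
"ubat" → "bt".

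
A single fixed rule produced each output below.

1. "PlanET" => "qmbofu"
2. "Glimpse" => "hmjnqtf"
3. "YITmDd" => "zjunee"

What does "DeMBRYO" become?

efncszp

What's happening: shift every letter 1 place forward in the alphabet (wrapping around), then convert every letter to lowercase.
Starting from "DeMBRYO": after the first operation, "EfNCSZP"; after the second, "efncszp".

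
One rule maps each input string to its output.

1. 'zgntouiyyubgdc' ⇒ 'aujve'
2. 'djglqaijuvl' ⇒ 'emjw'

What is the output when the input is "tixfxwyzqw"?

ugzx

Rule — keep one character in every 3, starting at position 1 (positions 1st, 4th, 7th, ...), then shift every letter 1 place forward in the alphabet (wrapping around).
Working it through for "tixfxwyzqw": intermediate "tfyw", final "ugzx".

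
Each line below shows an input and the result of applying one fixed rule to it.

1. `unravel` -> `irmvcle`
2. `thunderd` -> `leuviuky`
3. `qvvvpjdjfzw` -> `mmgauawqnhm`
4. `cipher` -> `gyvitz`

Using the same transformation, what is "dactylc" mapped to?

Rule — move the first 2 characters to the end (rotate left by 2), then shift every letter 9 places backward in the alphabet (wrapping around).
Starting from "dactylc": after the first operation, "ctylcda"; after the second, "tkpctur".

tkpctur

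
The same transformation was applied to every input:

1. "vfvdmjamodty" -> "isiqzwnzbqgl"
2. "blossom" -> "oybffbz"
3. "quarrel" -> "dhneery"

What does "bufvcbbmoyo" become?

The transformation: shift every letter 13 places forward in the alphabet (wrapping around) — i.e. ROT13.
On "bufvcbbmoyo" that produces "ohsipoozblb".

ohsipoozblb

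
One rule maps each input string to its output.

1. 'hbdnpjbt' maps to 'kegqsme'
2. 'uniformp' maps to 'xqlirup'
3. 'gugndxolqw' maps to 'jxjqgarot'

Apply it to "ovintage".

Rule — shift every letter 3 places forward in the alphabet (wrapping around), then delete the last character.
Starting from "ovintage": after the first operation, "rylqwdjh"; after the second, "rylqwdj".

rylqwdj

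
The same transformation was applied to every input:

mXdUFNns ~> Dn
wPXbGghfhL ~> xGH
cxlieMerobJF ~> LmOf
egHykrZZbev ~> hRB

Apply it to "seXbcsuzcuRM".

xSCm

In each case the input is transformed by: keep one character in every 3, starting at position 3 (positions 3rd, 6th, 9th, ...), then flip the case of every letter.
Working it through for "seXbcsuzcuRM": intermediate "XscM", final "xSCm".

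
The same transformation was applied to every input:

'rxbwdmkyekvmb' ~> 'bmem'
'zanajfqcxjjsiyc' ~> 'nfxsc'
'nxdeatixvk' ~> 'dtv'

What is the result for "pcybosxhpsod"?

Looking at the pairs, the operation is to keep one character in every 3, starting at position 3 (positions 3rd, 6th, 9th, ...).
On "pcybosxhpsod" that produces "yspd".

yspd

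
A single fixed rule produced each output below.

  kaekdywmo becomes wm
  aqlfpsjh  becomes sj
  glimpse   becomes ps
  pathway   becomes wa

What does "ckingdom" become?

do

The transformation: move the last 3 characters to the front (rotate right by 3), then keep only the first 2 characters.
On "ckingdom": the first step gives "domcking", and the second then gives "do".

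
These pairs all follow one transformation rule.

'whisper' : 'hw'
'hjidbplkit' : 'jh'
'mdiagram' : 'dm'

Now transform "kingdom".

ik

Looking at the pairs, the operation is to swap each adjacent pair of characters (1↔2, 3↔4, ...), then keep only the first 2 characters.
Starting from "kingdom": after the first operation, "ikgnodm"; after the second, "ik".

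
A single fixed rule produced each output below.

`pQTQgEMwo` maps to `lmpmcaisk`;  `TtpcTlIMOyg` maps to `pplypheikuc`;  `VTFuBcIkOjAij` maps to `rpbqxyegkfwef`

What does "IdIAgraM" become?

Each output is the input with this applied: shift every letter 4 places backward in the alphabet (wrapping around), then convert every letter to lowercase.
For "IdIAgraM", step one produces "EzEWcnwI"; step two turns that into "ezewcnwi".

ezewcnwi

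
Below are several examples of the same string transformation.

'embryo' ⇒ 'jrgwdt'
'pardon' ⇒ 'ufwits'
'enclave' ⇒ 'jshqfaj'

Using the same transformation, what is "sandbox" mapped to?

Each output is the input with this applied: shift every letter 5 places forward in the alphabet (wrapping around).
"sandbox" → "xfsigtc".

xfsigtc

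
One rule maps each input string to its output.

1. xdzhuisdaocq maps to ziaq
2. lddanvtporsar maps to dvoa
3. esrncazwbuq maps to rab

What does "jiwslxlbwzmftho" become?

What's happening: keep one character in every 3, starting at position 3 (positions 3rd, 6th, 9th, ...).
So "jiwslxlbwzmftho" becomes "wxwfo".

wxwfo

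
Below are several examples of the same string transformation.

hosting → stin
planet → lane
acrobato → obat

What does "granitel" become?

The transformation: move the last character to the front, then keep only the last 4 characters.
On "granitel": the first step gives "lgranite", and the second then gives "nite".

nite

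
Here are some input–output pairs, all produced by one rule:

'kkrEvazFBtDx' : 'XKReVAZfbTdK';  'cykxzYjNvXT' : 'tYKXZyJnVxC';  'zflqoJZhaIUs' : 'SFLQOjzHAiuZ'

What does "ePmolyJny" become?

YpMOLYjNE

The transformation: flip the case of every letter, then swap the first and last characters.
Applying both steps to "ePmolyJny": "EpMOLYjNY", then "YpMOLYjNE".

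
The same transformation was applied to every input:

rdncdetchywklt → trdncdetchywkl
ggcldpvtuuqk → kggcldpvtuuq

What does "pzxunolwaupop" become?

Looking at the pairs, the operation is to move the last character to the front.
"pzxunolwaupop" → "ppzxunolwaupo".

ppzxunolwaupo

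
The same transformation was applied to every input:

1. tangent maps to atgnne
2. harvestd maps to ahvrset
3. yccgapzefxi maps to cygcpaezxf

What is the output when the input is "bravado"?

Looking at the pairs, the operation is to delete the last character, then swap each adjacent pair of characters (1↔2, 3↔4, ...).
Applying both steps to "bravado": "bravad", then "rbvada".

rbvada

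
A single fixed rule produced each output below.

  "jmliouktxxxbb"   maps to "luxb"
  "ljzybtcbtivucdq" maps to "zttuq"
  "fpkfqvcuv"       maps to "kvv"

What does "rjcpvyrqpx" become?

Rule — keep one character in every 3, starting at position 3 (positions 3rd, 6th, 9th, ...).
So "rjcpvyrqpx" becomes "cyp".

cyp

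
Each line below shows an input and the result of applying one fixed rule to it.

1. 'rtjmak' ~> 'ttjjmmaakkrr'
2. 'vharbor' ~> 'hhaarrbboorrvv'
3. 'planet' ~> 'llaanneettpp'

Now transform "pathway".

The transformation: move the first character to the end, then double every character.
On "pathway" that produces "aatthhwwaayypp".

aatthhwwaayypp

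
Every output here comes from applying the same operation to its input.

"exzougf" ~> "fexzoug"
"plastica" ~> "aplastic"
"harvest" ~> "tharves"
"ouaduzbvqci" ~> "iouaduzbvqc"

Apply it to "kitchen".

nkitche

The rule is to move the last character to the front.
On "kitchen" that produces "nkitche".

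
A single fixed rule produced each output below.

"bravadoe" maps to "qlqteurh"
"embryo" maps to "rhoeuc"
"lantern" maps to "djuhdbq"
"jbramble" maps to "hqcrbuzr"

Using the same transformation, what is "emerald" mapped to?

uhqbtuc

In each case the input is transformed by: shift every letter 10 places backward in the alphabet (wrapping around), then move the first 2 characters to the end (rotate left by 2).
Starting from "emerald": after the first operation, "ucuhqbt"; after the second, "uhqbtuc".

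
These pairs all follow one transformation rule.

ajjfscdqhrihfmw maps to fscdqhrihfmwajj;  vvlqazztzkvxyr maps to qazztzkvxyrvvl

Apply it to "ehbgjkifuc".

Looking at the pairs, the operation is to move the first 3 characters to the end (rotate left by 3).
On "ehbgjkifuc" that produces "gjkifucehb".

gjkifucehb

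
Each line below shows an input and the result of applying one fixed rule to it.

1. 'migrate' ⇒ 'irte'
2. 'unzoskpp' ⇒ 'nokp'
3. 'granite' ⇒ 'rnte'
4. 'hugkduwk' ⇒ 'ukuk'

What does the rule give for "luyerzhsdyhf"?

Looking at the pairs, the operation is to swap each adjacent pair of characters (1↔2, 3↔4, ...), then keep every other character starting from the first (positions 1st, 3rd, 5th, ...).
For "luyerzhsdyhf" the result is "uezsyf".
(Check on "unzoskpp": → "nuozkspp" → "nokp" ✓)

uezsyf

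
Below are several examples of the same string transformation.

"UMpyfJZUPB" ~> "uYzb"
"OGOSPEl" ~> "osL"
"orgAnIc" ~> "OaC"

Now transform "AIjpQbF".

aPf

Rule — keep one character in every 3, starting at position 1 (positions 1st, 4th, 7th, ...), then flip the case of every letter.
Starting from "AIjpQbF": after the first operation, "ApF"; after the second, "aPf".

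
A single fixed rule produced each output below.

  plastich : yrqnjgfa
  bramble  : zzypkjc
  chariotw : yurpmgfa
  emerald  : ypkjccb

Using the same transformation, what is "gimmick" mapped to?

kkiggea

Looking at the pairs, the operation is to shift every letter 2 places backward in the alphabet (wrapping around), then sort the characters into reverse alphabetical order.
On "gimmick": the first step gives "egkkgai", and the second then gives "kkiggea".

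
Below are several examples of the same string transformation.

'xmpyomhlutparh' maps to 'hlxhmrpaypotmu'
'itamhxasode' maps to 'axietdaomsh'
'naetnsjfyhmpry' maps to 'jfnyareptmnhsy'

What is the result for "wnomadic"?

The transformation: take characters alternately from the front and the back (1st, last, 2nd, 2nd-last, ...), then move the last 2 characters to the front (rotate right by 2).
Applying both steps to "wnomadic": "wcniodma", then "mawcniod".

mawcniod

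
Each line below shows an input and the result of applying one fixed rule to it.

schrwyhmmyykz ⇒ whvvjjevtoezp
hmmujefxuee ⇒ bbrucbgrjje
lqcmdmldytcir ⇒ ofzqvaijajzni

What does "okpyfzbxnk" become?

hkuywcvmhl

Looking at the pairs, the operation is to reverse the string, then shift every letter 3 places backward in the alphabet (wrapping around).
So "okpyfzbxnk" becomes "hkuywcvmhl".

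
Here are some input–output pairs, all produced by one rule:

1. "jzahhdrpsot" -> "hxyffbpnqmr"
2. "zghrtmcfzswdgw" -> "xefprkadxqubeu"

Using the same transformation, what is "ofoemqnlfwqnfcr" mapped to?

mdmckoljduoldap

What's happening: shift every letter 2 places backward in the alphabet (wrapping around).
Doing the same to "ofoemqnlfwqnfcr": "mdmckoljduoldap".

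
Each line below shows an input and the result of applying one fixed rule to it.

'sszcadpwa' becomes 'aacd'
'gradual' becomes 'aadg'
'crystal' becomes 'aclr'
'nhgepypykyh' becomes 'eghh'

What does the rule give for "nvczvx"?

The rule is to sort the characters into alphabetical order, then keep only the first 4 characters.
On "nvczvx" that produces "cnvv".

cnvv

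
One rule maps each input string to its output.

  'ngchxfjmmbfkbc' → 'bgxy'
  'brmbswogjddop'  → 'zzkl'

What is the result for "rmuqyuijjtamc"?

In each case the input is transformed by: shift every letter 4 places backward in the alphabet (wrapping around), then keep only the last 4 characters.
Applying both steps to "rmuqyuijjtamc": "niqmuqeffpwiy", then "pwiy".

pwiy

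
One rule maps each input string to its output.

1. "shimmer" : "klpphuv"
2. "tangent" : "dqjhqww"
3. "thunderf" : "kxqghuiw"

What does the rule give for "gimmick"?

lpplfnj

The transformation: shift every letter 3 places forward in the alphabet (wrapping around), then move the first character to the end.
"gimmick" → "jlpplfn" → "lpplfnj".
(Check on "tangent": → "wdqjhqw" → "dqjhqww" ✓)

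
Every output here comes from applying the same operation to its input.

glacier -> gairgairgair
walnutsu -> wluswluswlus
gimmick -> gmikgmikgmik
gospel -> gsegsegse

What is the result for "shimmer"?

The pattern: keep every other character starting from the first (positions 1st, 3rd, 5th, ...), then write the whole string 3 times in a row.
On "shimmer": the first step gives "simr", and the second then gives "simrsimrsimr".
(Check on "glacier": → "gair" → "gairgairgair" ✓)

simrsimrsimr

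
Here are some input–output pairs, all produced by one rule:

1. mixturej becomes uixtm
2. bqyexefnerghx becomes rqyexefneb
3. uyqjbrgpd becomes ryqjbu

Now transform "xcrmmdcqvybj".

Each output is the input with this applied: delete the last 3 characters, then swap the first and last characters.
For "xcrmmdcqvybj", step one produces "xcrmmdcqv"; step two turns that into "vcrmmdcqx".

vcrmmdcqx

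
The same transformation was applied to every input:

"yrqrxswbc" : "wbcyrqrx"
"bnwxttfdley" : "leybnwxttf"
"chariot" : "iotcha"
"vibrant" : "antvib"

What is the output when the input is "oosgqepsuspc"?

Looking at the pairs, the operation is to move the last 3 characters to the front (rotate right by 3), then delete the last character.
For "oosgqepsuspc", step one produces "spcoosgqepsu"; step two turns that into "spcoosgqeps".

spcoosgqeps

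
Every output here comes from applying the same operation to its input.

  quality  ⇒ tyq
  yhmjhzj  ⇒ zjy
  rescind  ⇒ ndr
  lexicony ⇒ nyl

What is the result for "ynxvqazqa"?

qay

The transformation: move the last 2 characters to the front (rotate right by 2), then keep only the first 3 characters.
For "ynxvqazqa", step one produces "qaynxvqaz"; step two turns that into "qay".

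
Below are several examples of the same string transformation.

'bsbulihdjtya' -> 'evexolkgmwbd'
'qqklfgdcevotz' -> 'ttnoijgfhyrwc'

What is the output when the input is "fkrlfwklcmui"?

What's happening: shift every letter 3 places forward in the alphabet (wrapping around).
So "fkrlfwklcmui" becomes "inuoiznofpxl".

inuoiznofpxl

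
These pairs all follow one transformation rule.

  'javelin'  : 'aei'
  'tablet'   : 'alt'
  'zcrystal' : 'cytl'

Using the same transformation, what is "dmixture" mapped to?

Looking at the pairs, the operation is to keep every other character starting from the second (positions 2nd, 4th, 6th, ...).
Applying that to "dmixture" gives "mxue".

mxue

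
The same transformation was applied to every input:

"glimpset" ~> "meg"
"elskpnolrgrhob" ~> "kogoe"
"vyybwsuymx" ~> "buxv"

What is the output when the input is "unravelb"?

alu

Rule — keep one character in every 3, starting at position 1 (positions 1st, 4th, 7th, ...), then move the first character to the end.
Applying both steps to "unravelb": "ual", then "alu".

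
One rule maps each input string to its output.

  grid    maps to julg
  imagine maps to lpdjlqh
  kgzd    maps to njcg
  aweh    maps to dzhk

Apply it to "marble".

pdueoh

In each case the input is transformed by: shift every letter 3 places forward in the alphabet (wrapping around).
Doing the same to "marble": "pdueoh".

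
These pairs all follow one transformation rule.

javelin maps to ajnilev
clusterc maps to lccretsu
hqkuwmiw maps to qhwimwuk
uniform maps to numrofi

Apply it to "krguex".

rkxeug

In each case the input is transformed by: move the first 2 characters to the end (rotate left by 2), then reverse the string.
On "krguex" that produces "rkxeug".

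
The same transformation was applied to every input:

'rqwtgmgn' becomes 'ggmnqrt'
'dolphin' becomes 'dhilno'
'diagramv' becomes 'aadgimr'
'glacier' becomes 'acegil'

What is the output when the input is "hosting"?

What's happening: sort the characters into alphabetical order, then delete the last character.
Working it through for "hosting": intermediate "ghinost", final "ghinos".

ghinos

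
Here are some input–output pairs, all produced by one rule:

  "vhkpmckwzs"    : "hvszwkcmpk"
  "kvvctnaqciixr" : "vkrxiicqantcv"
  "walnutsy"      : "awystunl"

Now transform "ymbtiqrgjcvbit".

mytibvcjgrqitb

What's happening: reverse the string, then move the last 2 characters to the front (rotate right by 2).
For "ymbtiqrgjcvbit", step one produces "tibvcjgrqitbmy"; step two turns that into "mytibvcjgrqitb".
(Check on "walnutsy": → "ystunlaw" → "awystunl" ✓)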